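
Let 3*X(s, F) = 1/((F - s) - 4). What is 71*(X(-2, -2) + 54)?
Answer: 45937/12 ≈ 3828.1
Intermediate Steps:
X(s, F) = 1/(3*(-4 + F - s)) (X(s, F) = 1/(3*((F - s) - 4)) = 1/(3*(-4 + F - s)))
71*(X(-2, -2) + 54) = 71*(-1/(12 - 3*(-2) + 3*(-2)) + 54) = 71*(-1/(12 + 6 - 6) + 54) = 71*(-1/12 + 54) = 71*(647/12) = 45937/12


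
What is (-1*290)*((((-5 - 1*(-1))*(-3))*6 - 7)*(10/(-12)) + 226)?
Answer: -149495/3 ≈ -49832.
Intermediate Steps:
(-1*290)*((((-5 - 1*(-1))*(-3))*6 - 7)*(10/(-12)) + 226) = -290*((((-5 + 1)*(-3))*6 - 7)*(10*(-1/12)) + 226) = -290*((-4*(-3)*6 - 7)*(-5/6) + 226) = -290*((12*6 - 7)*(-5/6) + 226) = -290*((72 - 7)*(-5/6) + 226) = -290*(65*(-5/6) + 226) = -290*(-325/6 + 226) = -290*1031/6 = -149495/3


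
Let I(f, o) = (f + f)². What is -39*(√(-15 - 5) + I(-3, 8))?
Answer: -1404 - 78*I*√5 ≈ -1404.0 - 174.41*I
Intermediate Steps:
I(f, o) = 4*f² (I(f, o) = (2*f)² = 4*f²)
-39*(√(-15 - 5) + I(-3, 8)) = -39*(√(-15 - 5) + 4*(-3)²) = -39*(√(-20) + 4*9) = -39*(2*I*√5 + 36) = -39*(36 + 2*I*√5) = -1404 - 78*I*√5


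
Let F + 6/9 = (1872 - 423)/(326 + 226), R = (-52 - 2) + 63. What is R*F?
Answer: 141/8 ≈ 17.625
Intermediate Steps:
R = 9 (R = -54 + 63 = 9)
F = 47/24 (F = -⅔ + (1872 - 423)/(326 + 226) = -⅔ + 1449/552 = -⅔ + 1449*(1/552) = -⅔ + 21/8 = 47/24 ≈ 1.9583)
R*F = 9*(47/24) = 141/8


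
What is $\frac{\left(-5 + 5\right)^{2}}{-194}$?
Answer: $0$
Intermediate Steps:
$\frac{\left(-5 + 5\right)^{2}}{-194} = - \frac{0^{2}}{194} = \left(- \frac{1}{194}\right) 0 = 0$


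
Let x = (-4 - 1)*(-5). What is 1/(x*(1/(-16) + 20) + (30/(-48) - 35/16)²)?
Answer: 256/129625 ≈ 0.0019749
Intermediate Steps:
x = 25 (x = -5*(-5) = 25)
1/(x*(1/(-16) + 20) + (30/(-48) - 35/16)²) = 1/(25*(1/(-16) + 20) + (30/(-48) - 35/16)²) = 1/(25*(-1/16 + 20) + (30*(-1/48) - 35*1/16)²) = 1/(25*(319/16) + (-5/8 - 35/16)²) = 1/(7975/16 + (-45/16)²) = 1/(7975/16 + 2025/256) = 1/(129625/256) = 256/129625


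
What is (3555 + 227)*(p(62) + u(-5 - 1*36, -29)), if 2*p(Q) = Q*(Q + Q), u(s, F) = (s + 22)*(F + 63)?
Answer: 12094836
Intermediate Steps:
u(s, F) = (22 + s)*(63 + F)
p(Q) = Q² (p(Q) = (Q*(Q + Q))/2 = (Q*(2*Q))/2 = (2*Q²)/2 = Q²)
(3555 + 227)*(p(62) + u(-5 - 1*36, -29)) = (3555 + 227)*(62² + (1386 + 22*(-29) + 63*(-5 - 1*36) - 29*(-5 - 1*36))) = 3782*(3844 + (1386 - 638 + 63*(-5 - 36) - 29*(-5 - 36))) = 3782*(3844 + (1386 - 638 + 63*(-41) - 29*(-41))) = 3782*(3844 + (1386 - 638 - 2583 + 1189)) = 3782*(3844 - 646) = 3782*3198 = 12094836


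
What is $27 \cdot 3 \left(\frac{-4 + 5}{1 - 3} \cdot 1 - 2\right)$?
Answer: $- \frac{405}{2} \approx -202.5$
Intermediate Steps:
$27 \cdot 3 \left(\frac{-4 + 5}{1 - 3} \cdot 1 - 2\right) = 81 \left(1 \frac{1}{-2} \cdot 1 - 2\right) = 81 \left(1 \left(- \frac{1}{2}\right) 1 - 2\right) = 81 \left(\left(- \frac{1}{2}\right) 1 - 2\right) = 81 \left(- \frac{1}{2} - 2\right) = 81 \left(- \frac{5}{2}\right) = - \frac{405}{2}$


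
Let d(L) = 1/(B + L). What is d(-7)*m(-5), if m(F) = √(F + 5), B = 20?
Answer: 0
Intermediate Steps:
d(L) = 1/(20 + L)
m(F) = √(5 + F)
d(-7)*m(-5) = √(5 - 5)/(20 - 7) = √0/13 = (1/13)*0 = 0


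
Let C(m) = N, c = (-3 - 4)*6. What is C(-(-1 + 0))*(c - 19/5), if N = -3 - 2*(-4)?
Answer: -229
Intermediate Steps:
c = -42 (c = -7*6 = -42)
N = 5 (N = -3 + 8 = 5)
C(m) = 5
C(-(-1 + 0))*(c - 19/5) = 5*(-42 - 19/5) = 5*(-229/5) = -229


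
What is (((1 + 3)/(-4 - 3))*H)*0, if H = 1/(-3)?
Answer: 0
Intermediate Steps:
H = -1/3 ≈ -0.33333
(((1 + 3)/(-4 - 3))*H)*0 = (((1 + 3)/(-4 - 3))*(-1/3))*0 = ((4/(-7))*(-1/3))*0 = ((4*(-1/7))*(-1/3))*0 = -4/7*(-1/3)*0 = (4/21)*0 = 0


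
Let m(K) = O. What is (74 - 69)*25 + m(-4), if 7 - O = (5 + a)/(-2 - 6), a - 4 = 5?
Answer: 535/4 ≈ 133.75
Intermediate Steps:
a = 9 (a = 4 + 5 = 9)
O = 35/4 (O = 7 - (5 + 9)/(-2 - 6) = 7 - 14/(-8) = 7 - 14*(-1)/8 = 7 - 1*(-7/4) = 7 + 7/4 = 35/4 ≈ 8.7500)
m(K) = 35/4
(74 - 69)*25 + m(-4) = (74 - 69)*25 + 35/4 = 5*25 + 35/4 = 125 + 35/4 = 535/4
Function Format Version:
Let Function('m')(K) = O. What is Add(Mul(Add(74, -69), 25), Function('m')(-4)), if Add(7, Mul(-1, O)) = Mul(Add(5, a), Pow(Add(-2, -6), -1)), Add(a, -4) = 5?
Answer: Rational(535, 4) ≈ 133.75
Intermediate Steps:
a = 9 (a = Add(4, 5) = 9)
O = Rational(35, 4) (O = Add(7, Mul(-1, Mul(Add(5, 9), Pow(Add(-2, -6), -1)))) = Add(7, Mul(-1, Mul(14, Pow(-8, -1)))) = Add(7, Mul(-1, Mul(14, Rational(-1, 8)))) = Add(7, Mul(-1, Rational(-7, 4))) = Add(7, Rational(7, 4)) = Rational(35, 4) ≈ 8.7500)
Function('m')(K) = Rational(35, 4)
Add(Mul(Add(74, -69), 25), Function('m')(-4)) = Add(Mul(Add(74, -69), 25), Rational(35, 4)) = Add(Mul(5, 25), Rational(35, 4)) = Add(125, Rational(35, 4)) = Rational(535, 4)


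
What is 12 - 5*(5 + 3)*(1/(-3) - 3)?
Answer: 436/3 ≈ 145.33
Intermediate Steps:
12 - 5*(5 + 3)*(1/(-3) - 3) = 12 - 40*(-⅓ - 3) = 12 - 40*(-10)/3 = 12 - 5*(-80/3) = 12 + 400/3 = 436/3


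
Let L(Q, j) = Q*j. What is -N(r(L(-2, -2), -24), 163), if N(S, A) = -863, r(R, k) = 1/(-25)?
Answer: 863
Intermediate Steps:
r(R, k) = -1/25
-N(r(L(-2, -2), -24), 163) = -1*(-863) = 863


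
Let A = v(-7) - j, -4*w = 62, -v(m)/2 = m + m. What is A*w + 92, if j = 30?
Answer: 123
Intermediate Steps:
v(m) = -4*m (v(m) = -2*(m + m) = -4*m)
w = -31/2 (w = -¼*62 = -31/2 ≈ -15.500)
A = -2 (A = -4*(-7) - 1*30 = 28 - 30 = -2)
A*w + 92 = -2*(-31/2) + 92 = 31 + 92 = 123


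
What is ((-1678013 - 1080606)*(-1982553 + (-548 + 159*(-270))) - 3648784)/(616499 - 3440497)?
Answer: -5589043962405/2823998 ≈ -1.9791e+6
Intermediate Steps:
((-1678013 - 1080606)*(-1982553 + (-548 + 159*(-270))) - 3648784)/(616499 - 3440497) = (-2758619*(-1982553 + (-548 - 42930)) - 3648784)/(-2823998) = (-2758619*(-1982553 - 43478) - 3648784)*(-1/2823998) = (-2758619*(-2026031) - 3648784)*(-1/2823998) = (5589047611189 - 3648784)*(-1/2823998) = 5589043962405*(-1/2823998) = -5589043962405/2823998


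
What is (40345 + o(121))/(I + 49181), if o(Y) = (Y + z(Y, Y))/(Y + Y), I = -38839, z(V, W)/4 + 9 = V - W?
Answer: 9763575/2502764 ≈ 3.9011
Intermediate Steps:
z(V, W) = -36 - 4*W + 4*V (z(V, W) = -36 + 4*(V - W) = -36 + (-4*W + 4*V) = -36 - 4*W + 4*V)
o(Y) = (-36 + Y)/(2*Y) (o(Y) = (Y + (-36 - 4*Y + 4*Y))/(Y + Y) = (Y - 36)/((2*Y)) = (-36 + Y)*(1/(2*Y)) = (-36 + Y)/(2*Y))
(40345 + o(121))/(I + 49181) = (40345 + (½)*(-36 + 121)/121)/(-38839 + 49181) = (40345 + (½)*(1/121)*85)/10342 = (40345 + 85/242)*(1/10342) = (9763575/242)*(1/10342) = 9763575/2502764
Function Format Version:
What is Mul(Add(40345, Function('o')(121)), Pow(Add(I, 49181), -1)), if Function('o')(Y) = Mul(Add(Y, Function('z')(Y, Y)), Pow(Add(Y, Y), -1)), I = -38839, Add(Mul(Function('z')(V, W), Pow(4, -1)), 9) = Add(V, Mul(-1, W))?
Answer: Rational(9763575, 2502764) ≈ 3.9011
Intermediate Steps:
Function('z')(V, W) = Add(-36, Mul(-4, W), Mul(4, V)) (Function('z')(V, W) = Add(-36, Mul(4, Add(V, Mul(-1, W)))) = Add(-36, Add(Mul(-4, W), Mul(4, V))) = Add(-36, Mul(-4, W), Mul(4, V)))
Function('o')(Y) = Mul(Rational(1, 2), Pow(Y, -1), Add(-36, Y)) (Function('o')(Y) = Mul(Add(Y, Add(-36, Mul(-4, Y), Mul(4, Y))), Pow(Add(Y, Y), -1)) = Mul(Add(Y, -36), Pow(Mul(2, Y), -1)) = Mul(Add(-36, Y), Mul(Rational(1, 2), Pow(Y, -1))) = Mul(Rational(1, 2), Pow(Y, -1), Add(-36, Y)))
Mul(Add(40345, Function('o')(121)), Pow(Add(I, 49181), -1)) = Mul(Add(40345, Mul(Rational(1, 2), Pow(121, -1), Add(-36, 121))), Pow(Add(-38839, 49181), -1)) = Mul(Add(40345, Mul(Rational(1, 2), Rational(1, 121), 85)), Pow(10342, -1)) = Mul(Add(40345, Rational(85, 242)), Rational(1, 10342)) = Mul(Rational(9763575, 242), Rational(1, 10342)) = Rational(9763575, 2502764)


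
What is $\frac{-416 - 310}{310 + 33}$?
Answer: $- \frac{726}{343} \approx -2.1166$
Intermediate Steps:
$\frac{-416 - 310}{310 + 33} = - \frac{726}{343}$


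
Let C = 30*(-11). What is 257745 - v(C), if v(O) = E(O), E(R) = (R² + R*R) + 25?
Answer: 39920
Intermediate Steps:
E(R) = 25 + 2*R² (E(R) = (R² + R²) + 25 = 2*R² + 25 = 25 + 2*R²)
C = -330
v(O) = 25 + 2*O²
257745 - v(C) = 257745 - (25 + 2*(-330)²) = 257745 - (25 + 2*108900) = 257745 - (25 + 217800) = 257745 - 1*217825 = 257745 - 217825 = 39920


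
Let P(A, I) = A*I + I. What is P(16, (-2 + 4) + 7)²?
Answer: 23409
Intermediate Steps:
P(A, I) = I + A*I
P(16, (-2 + 4) + 7)² = (((-2 + 4) + 7)*(1 + 16))² = ((2 + 7)*17)² = (9*17)² = 153² = 23409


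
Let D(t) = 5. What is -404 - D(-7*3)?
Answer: -409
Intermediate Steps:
-404 - D(-7*3) = -404 - 1*5 = -404 - 5 = -409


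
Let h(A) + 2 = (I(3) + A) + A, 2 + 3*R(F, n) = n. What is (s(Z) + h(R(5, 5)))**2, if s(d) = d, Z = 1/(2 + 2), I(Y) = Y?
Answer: 169/16 ≈ 10.563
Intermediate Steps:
R(F, n) = -2/3 + n/3
Z = 1/4 ≈ 0.25000
h(A) = 1 + 2*A (h(A) = -2 + ((3 + A) + A) = -2 + (3 + 2*A) = 1 + 2*A)
(s(Z) + h(R(5, 5)))**2 = (1/4 + (1 + 2*(-2/3 + (1/3)*5)))**2 = (1/4 + (1 + 2*(-2/3 + 5/3)))**2 = (1/4 + (1 + 2*1))**2 = (1/4 + (1 + 2))**2 = (1/4 + 3)**2 = (13/4)**2 = 169/16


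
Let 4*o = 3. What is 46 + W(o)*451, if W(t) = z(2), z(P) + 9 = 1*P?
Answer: -3111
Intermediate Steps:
o = 3/4 (o = (1/4)*3 = 3/4 ≈ 0.75000)
z(P) = -9 + P (z(P) = -9 + 1*P = -9 + P)
W(t) = -7 (W(t) = -9 + 2 = -7)
46 + W(o)*451 = 46 - 7*451 = 46 - 3157 = -3111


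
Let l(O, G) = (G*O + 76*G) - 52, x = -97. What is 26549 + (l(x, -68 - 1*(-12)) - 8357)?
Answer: 19316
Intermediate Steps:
l(O, G) = -52 + 76*G + G*O (l(O, G) = (76*G + G*O) - 52 = -52 + 76*G + G*O)
26549 + (l(x, -68 - 1*(-12)) - 8357) = 26549 + ((-52 + 76*(-68 - 1*(-12)) + (-68 - 1*(-12))*(-97)) - 8357) = 26549 + ((-52 + 76*(-68 + 12) + (-68 + 12)*(-97)) - 8357) = 26549 + ((-52 + 76*(-56) - 56*(-97)) - 8357) = 26549 + ((-52 - 4256 + 5432) - 8357) = 26549 + (1124 - 8357) = 26549 - 7233 = 19316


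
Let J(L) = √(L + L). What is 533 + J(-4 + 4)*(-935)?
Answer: 533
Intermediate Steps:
J(L) = √2*√L (J(L) = √(2*L) = √2*√L)
533 + J(-4 + 4)*(-935) = 533 + (√2*√(-4 + 4))*(-935) = 533 + (√2*√0)*(-935) = 533 + (√2*0)*(-935) = 533 + 0*(-935) = 533 + 0 = 533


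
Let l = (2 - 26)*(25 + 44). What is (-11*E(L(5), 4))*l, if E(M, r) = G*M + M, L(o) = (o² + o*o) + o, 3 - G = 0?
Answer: 4007520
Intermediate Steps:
G = 3 (G = 3 - 1*0 = 3 + 0 = 3)
L(o) = o + 2*o² (L(o) = (o² + o²) + o = 2*o² + o = o + 2*o²)
E(M, r) = 4*M (E(M, r) = 3*M + M = 4*M)
l = -1656 (l = -24*69 = -1656)
(-11*E(L(5), 4))*l = -44*5*(1 + 2*5)*(-1656) = -44*5*(1 + 10)*(-1656) = -44*5*11*(-1656) = -44*55*(-1656) = -11*220*(-1656) = -2420*(-1656) = 4007520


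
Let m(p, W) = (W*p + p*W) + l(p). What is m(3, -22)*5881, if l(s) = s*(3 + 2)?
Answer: -688077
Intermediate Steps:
l(s) = 5*s (l(s) = s*5 = 5*s)
m(p, W) = 5*p + 2*W*p (m(p, W) = (W*p + p*W) + 5*p = (W*p + W*p) + 5*p = 2*W*p + 5*p = 5*p + 2*W*p)
m(3, -22)*5881 = (3*(5 + 2*(-22)))*5881 = (3*(5 - 44))*5881 = (3*(-39))*5881 = -117*5881 = -688077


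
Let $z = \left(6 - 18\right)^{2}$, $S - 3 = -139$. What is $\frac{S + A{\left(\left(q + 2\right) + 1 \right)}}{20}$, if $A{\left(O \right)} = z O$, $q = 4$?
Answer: $\frac{218}{5} \approx 43.6$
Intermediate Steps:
$S = -136$ ($S = 3 - 139 = -136$)
$z = 144$ ($z = \left(6 - 18\right)^{2} = \left(-12\right)^{2} = 144$)
$A{\left(O \right)} = 144 O$
$\frac{S + A{\left(\left(q + 2\right) + 1 \right)}}{20} = \frac{-136 + 144 \left(\left(4 + 2\right) + 1\right)}{20} = \frac{-136 + 144 \left(6 + 1\right)}{20} = \frac{-136 + 144 \cdot 7}{20} = \frac{-136 + 1008}{20} = \frac{1}{20} \cdot 872 = \frac{218}{5}$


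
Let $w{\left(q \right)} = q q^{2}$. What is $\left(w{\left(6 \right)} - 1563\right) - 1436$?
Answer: $-2783$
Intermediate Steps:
$w{\left(q \right)} = q^{3}$
$\left(w{\left(6 \right)} - 1563\right) - 1436 = \left(6^{3} - 1563\right) - 1436 = \left(216 - 1563\right) - 1436 = -1347 - 1436 = -2783$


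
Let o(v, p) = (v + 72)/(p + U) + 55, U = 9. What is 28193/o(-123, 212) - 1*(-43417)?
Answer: 31279413/712 ≈ 43932.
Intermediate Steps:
o(v, p) = 55 + (72 + v)/(9 + p) (o(v, p) = (v + 72)/(p + 9) + 55 = (72 + v)/(9 + p) + 55 = 55 + (72 + v)/(9 + p))
28193/o(-123, 212) - 1*(-43417) = 28193/(((567 - 123 + 55*212)/(9 + 212))) - 1*(-43417) = 28193/(((567 - 123 + 11660)/221)) + 43417 = 28193/(((1/221)*12104)) + 43417 = 28193/(712/13) + 43417 = 28193*(13/712) + 43417 = 366509/712 + 43417 = 31279413/712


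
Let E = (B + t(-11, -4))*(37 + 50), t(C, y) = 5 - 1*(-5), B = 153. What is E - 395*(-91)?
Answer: 50126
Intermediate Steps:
t(C, y) = 10 (t(C, y) = 5 + 5 = 10)
E = 14181 (E = (153 + 10)*(37 + 50) = 163*87 = 14181)
E - 395*(-91) = 14181 - 395*(-91) = 14181 + 35945 = 50126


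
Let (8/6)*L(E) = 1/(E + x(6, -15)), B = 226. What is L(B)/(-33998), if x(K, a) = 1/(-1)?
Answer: -1/10199400 ≈ -9.8045e-8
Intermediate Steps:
x(K, a) = -1
L(E) = 3/(4*(-1 + E)) (L(E) = 3/(4*(E - 1)) = 3/(4*(-1 + E)))
L(B)/(-33998) = (3/(4*(-1 + 226)))/(-33998) = ((¾)/225)*(-1/33998) = ((¾)*(1/225))*(-1/33998) = (1/300)*(-1/33998) = -1/10199400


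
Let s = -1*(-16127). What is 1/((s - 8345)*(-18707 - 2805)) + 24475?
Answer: 4097271248399/167406384 ≈ 24475.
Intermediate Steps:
s = 16127
1/((s - 8345)*(-18707 - 2805)) + 24475 = 1/((16127 - 8345)*(-18707 - 2805)) + 24475 = 1/(7782*(-21512)) + 24475 = 1/(-167406384) + 24475 = -1/167406384 + 24475 = 4097271248399/167406384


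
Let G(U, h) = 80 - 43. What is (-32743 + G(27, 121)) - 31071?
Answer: -63777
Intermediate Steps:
G(U, h) = 37
(-32743 + G(27, 121)) - 31071 = (-32743 + 37) - 31071 = -32706 - 31071 = -63777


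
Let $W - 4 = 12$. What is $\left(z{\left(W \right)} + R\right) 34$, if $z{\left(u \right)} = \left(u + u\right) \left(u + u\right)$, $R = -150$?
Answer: $29716$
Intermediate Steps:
$W = 16$ ($W = 4 + 12 = 16$)
$z{\left(u \right)} = 4 u^{2}$ ($z{\left(u \right)} = 2 u 2 u = 4 u^{2}$)
$\left(z{\left(W \right)} + R\right) 34 = \left(4 \cdot 16^{2} - 150\right) 34 = \left(4 \cdot 256 - 150\right) 34 = \left(1024 - 150\right) 34 = 874 \cdot 34 = 29716$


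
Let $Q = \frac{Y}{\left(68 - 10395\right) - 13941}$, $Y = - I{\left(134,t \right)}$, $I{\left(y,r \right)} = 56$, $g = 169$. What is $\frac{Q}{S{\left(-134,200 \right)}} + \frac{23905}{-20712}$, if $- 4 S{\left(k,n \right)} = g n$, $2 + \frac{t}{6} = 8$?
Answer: $- \frac{612758802859}{530912249400} \approx -1.1542$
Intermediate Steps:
$t = 36$ ($t = -12 + 6 \cdot 8 = -12 + 48 = 36$)
$Y = -56$ ($Y = \left(-1\right) 56 = -56$)
$S{\left(k,n \right)} = - \frac{169 n}{4}$
$Q = \frac{14}{6067}$ ($Q = - \frac{56}{\left(68 - 10395\right) - 13941} = - \frac{56}{-10327 - 13941} = - \frac{56}{-24268} = \left(-56\right) \left(- \frac{1}{24268}\right) = \frac{14}{6067} \approx 0.0023076$)
$\frac{Q}{S{\left(-134,200 \right)}} + \frac{23905}{-20712} = \frac{14}{6067 \left(\left(- \frac{169}{4}\right) 200\right)} + \frac{23905}{-20712} = \frac{14}{6067 \left(-8450\right)} + 23905 \left(- \frac{1}{20712}\right) = \frac{14}{6067} \left(- \frac{1}{8450}\right) - \frac{23905}{20712} = - \frac{7}{25633075} - \frac{23905}{20712} = - \frac{612758802859}{530912249400}$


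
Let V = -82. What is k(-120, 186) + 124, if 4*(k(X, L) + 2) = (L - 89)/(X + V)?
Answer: 98479/808 ≈ 121.88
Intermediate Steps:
k(X, L) = -2 + (-89 + L)/(4*(-82 + X)) (k(X, L) = -2 + ((L - 89)/(X - 82))/4 = -2 + ((-89 + L)/(-82 + X))/4 = -2 + (-89 + L)/(4*(-82 + X)))
k(-120, 186) + 124 = (567 + 186 - 8*(-120))/(4*(-82 - 120)) + 124 = (1/4)*(567 + 186 + 960)/(-202) + 124 = (1/4)*(-1/202)*1713 + 124 = -1713/808 + 124 = 98479/808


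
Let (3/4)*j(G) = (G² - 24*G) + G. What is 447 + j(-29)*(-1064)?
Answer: -6416707/3 ≈ -2.1389e+6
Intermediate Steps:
j(G) = -92*G/3 + 4*G²/3 (j(G) = 4*((G² - 24*G) + G)/3 = 4*(G² - 23*G)/3 = -92*G/3 + 4*G²/3)
447 + j(-29)*(-1064) = 447 + ((4/3)*(-29)*(-23 - 29))*(-1064) = 447 + ((4/3)*(-29)*(-52))*(-1064) = 447 + (6032/3)*(-1064) = 447 - 6418048/3 = -6416707/3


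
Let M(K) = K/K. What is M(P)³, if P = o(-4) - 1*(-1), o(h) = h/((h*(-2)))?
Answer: 1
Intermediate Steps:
o(h) = -½ (o(h) = h/((-2*h)) = h*(-1/(2*h)) = -½)
P = ½ (P = -½ - 1*(-1) = -½ + 1 = ½ ≈ 0.50000)
M(K) = 1
M(P)³ = 1³ = 1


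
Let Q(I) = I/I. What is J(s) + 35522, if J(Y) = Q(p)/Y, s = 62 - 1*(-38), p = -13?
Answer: 3552201/100 ≈ 35522.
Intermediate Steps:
s = 100 (s = 62 + 38 = 100)
Q(I) = 1
J(Y) = 1/Y
J(s) + 35522 = 1/100 + 35522 = 3552201/100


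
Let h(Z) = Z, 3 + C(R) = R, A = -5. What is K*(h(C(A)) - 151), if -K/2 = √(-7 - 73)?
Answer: 1272*I*√5 ≈ 2844.3*I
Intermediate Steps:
C(R) = -3 + R
K = -8*I*√5 (K = -2*√(-7 - 73) = -8*I*√5 ≈ -17.889*I)
K*(h(C(A)) - 151) = (-8*I*√5)*((-3 - 5) - 151) = (-8*I*√5)*(-8 - 151) = -8*I*√5*(-159) = 1272*I*√5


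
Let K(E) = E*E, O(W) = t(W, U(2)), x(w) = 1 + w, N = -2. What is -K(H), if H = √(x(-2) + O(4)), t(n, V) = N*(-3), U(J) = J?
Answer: -5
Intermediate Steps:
t(n, V) = 6 (t(n, V) = -2*(-3) = 6)
O(W) = 6
H = √5 (H = √((1 - 2) + 6) = √(-1 + 6) = √5 ≈ 2.2361)
K(E) = E²
-K(H) = -(√5)² = -1*5 = -5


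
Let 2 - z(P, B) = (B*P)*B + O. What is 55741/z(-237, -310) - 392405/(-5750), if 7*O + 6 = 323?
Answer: 12512642917207/183344036550 ≈ 68.247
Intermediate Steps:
O = 317/7 (O = -6/7 + (⅐)*323 = -6/7 + 323/7 = 317/7 ≈ 45.286)
z(P, B) = -303/7 - P*B² (z(P, B) = 2 - ((B*P)*B + 317/7) = 2 - (P*B² + 317/7) = 2 - (317/7 + P*B²) = 2 + (-317/7 - P*B²) = -303/7 - P*B²)
55741/z(-237, -310) - 392405/(-5750) = 55741/(-303/7 - 1*(-237)*(-310)²) - 392405/(-5750) = 55741/(-303/7 - 1*(-237)*96100) - 392405*(-1/5750) = 55741/(-303/7 + 22775700) + 78481/1150 = 55741/(159429597/7) + 78481/1150 = 55741*(7/159429597) + 78481/1150 = 390187/159429597 + 78481/1150 = 12512642917207/183344036550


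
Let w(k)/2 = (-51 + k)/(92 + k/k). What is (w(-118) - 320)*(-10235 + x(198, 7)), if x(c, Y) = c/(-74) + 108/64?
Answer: 91192500545/27528 ≈ 3.3127e+6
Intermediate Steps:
w(k) = -34/31 + 2*k/93 (w(k) = 2*((-51 + k)/(92 + k/k)) = 2*((-51 + k)/(92 + 1)) = 2*((-51 + k)/93) = 2*((-51 + k)*(1/93)) = 2*(-17/31 + k/93) = -34/31 + 2*k/93)
x(c, Y) = 27/16 - c/74 (x(c, Y) = c*(-1/74) + 108*(1/64) = -c/74 + 27/16 = 27/16 - c/74)
(w(-118) - 320)*(-10235 + x(198, 7)) = ((-34/31 + (2/93)*(-118)) - 320)*(-10235 + (27/16 - 1/74*198)) = ((-34/31 - 236/93) - 320)*(-10235 + (27/16 - 99/37)) = (-338/93 - 320)*(-10235 - 585/592) = -30098/93*(-6059705/592) = 91192500545/27528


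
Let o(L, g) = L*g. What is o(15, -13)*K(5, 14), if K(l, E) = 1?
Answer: -195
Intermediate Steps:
o(15, -13)*K(5, 14) = (15*(-13))*1 = -195*1 = -195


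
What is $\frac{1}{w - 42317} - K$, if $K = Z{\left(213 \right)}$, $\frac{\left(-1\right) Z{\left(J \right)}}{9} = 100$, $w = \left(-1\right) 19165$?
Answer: $\frac{55333799}{61482} \approx 900.0$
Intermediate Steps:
$w = -19165$
$Z{\left(J \right)} = -900$ ($Z{\left(J \right)} = \left(-9\right) 100 = -900$)
$K = -900$
$\frac{1}{w - 42317} - K = \frac{1}{-19165 - 42317} - -900 = \frac{1}{-61482} + 900 = - \frac{1}{61482} + 900 = \frac{55333799}{61482}$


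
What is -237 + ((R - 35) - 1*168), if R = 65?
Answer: -375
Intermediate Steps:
-237 + ((R - 35) - 1*168) = -237 + ((65 - 35) - 1*168) = -237 + (30 - 168) = -237 - 138 = -375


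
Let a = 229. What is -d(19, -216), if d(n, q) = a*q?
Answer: 49464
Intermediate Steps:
d(n, q) = 229*q
-d(19, -216) = -229*(-216) = -1*(-49464) = 49464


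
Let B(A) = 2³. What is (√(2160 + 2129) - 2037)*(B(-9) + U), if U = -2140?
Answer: 4342884 - 2132*√4289 ≈ 4.2033e+6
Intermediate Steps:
B(A) = 8
(√(2160 + 2129) - 2037)*(B(-9) + U) = (√(2160 + 2129) - 2037)*(8 - 2140) = (√4289 - 2037)*(-2132) = (-2037 + √4289)*(-2132) = 4342884 - 2132*√4289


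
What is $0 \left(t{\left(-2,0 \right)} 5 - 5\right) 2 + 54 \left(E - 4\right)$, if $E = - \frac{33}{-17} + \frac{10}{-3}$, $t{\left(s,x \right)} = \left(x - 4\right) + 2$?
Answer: $- \frac{4950}{17} \approx -291.18$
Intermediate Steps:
$t{\left(s,x \right)} = -2 + x$ ($t{\left(s,x \right)} = \left(-4 + x\right) + 2 = -2 + x$)
$E = - \frac{71}{51}$ ($E = \left(-33\right) \left(- \frac{1}{17}\right) + 10 \left(- \frac{1}{3}\right) = \frac{33}{17} - \frac{10}{3} = - \frac{71}{51} \approx -1.3922$)
$0 \left(t{\left(-2,0 \right)} 5 - 5\right) 2 + 54 \left(E - 4\right) = 0 \left(\left(-2 + 0\right) 5 - 5\right) 2 + 54 \left(- \frac{71}{51} - 4\right) = 0 \left(\left(-2\right) 5 - 5\right) 2 + 54 \left(- \frac{71}{51} - 4\right) = 0 \left(-10 - 5\right) 2 + 54 \left(- \frac{275}{51}\right) = 0 \left(-15\right) 2 - \frac{4950}{17} = 0 \cdot 2 - \frac{4950}{17} = 0 - \frac{4950}{17} = - \frac{4950}{17}$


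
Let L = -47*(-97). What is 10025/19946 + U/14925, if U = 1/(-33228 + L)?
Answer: 4289545350679/8534590719450 ≈ 0.50261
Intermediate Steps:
L = 4559
U = -1/28669 (U = 1/(-33228 + 4559) = 1/(-28669) = -1/28669 ≈ -3.4881e-5)
10025/19946 + U/14925 = 10025/19946 - 1/28669/14925 = 10025*(1/19946) - 1/28669*1/14925 = 10025/19946 - 1/427884825 = 4289545350679/8534590719450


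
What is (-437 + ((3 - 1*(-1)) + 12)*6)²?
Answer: 116281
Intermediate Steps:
(-437 + ((3 - 1*(-1)) + 12)*6)² = (-437 + ((3 + 1) + 12)*6)² = (-437 + (4 + 12)*6)² = (-437 + 16*6)² = (-437 + 96)² = (-341)² = 116281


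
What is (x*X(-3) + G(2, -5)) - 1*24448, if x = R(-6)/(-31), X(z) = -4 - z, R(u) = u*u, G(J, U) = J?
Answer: -757790/31 ≈ -24445.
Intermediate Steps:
R(u) = u²
x = -36/31 (x = (-6)²/(-31) = 36*(-1/31) = -36/31 ≈ -1.1613)
(x*X(-3) + G(2, -5)) - 1*24448 = (-36*(-4 - 1*(-3))/31 + 2) - 1*24448 = (-36*(-4 + 3)/31 + 2) - 24448 = (-36/31*(-1) + 2) - 24448 = (36/31 + 2) - 24448 = 98/31 - 24448 = -757790/31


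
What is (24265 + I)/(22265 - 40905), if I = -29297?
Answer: 629/2330 ≈ 0.26996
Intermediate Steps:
(24265 + I)/(22265 - 40905) = (24265 - 29297)/(22265 - 40905) = -5032/(-18640) = -5032*(-1/18640) = 629/2330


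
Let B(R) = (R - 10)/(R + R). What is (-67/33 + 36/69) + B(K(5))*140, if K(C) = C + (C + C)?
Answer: 16565/759 ≈ 21.825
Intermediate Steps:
K(C) = 3*C (K(C) = C + 2*C = 3*C)
B(R) = (-10 + R)/(2*R) (B(R) = (-10 + R)/((2*R)) = (-10 + R)*(1/(2*R)) = (-10 + R)/(2*R))
(-67/33 + 36/69) + B(K(5))*140 = (-67/33 + 36/69) + ((-10 + 3*5)/(2*((3*5))))*140 = (-67*1/33 + 36*(1/69)) + ((½)*(-10 + 15)/15)*140 = (-67/33 + 12/23) + ((½)*(1/15)*5)*140 = -1145/759 + (⅙)*140 = -1145/759 + 70/3 = 16565/759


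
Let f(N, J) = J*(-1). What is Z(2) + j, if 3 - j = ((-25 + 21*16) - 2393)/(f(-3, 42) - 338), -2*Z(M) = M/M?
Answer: -283/95 ≈ -2.9789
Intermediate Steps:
f(N, J) = -J
Z(M) = -1/2 (Z(M) = -M/(2*M) = -1/2*1 = -1/2)
j = -471/190 (j = 3 - ((-25 + 21*16) - 2393)/(-1*42 - 338) = 3 - ((-25 + 336) - 2393)/(-42 - 338) = 3 - (311 - 2393)/(-380) = 3 - (-2082)*(-1)/380 = 3 - 1*1041/190 = 3 - 1041/190 = -471/190 ≈ -2.4789)
Z(2) + j = -1/2 - 471/190 = -283/95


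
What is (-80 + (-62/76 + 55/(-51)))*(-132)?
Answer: 3491642/323 ≈ 10810.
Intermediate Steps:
(-80 + (-62/76 + 55/(-51)))*(-132) = (-80 + (-62*1/76 + 55*(-1/51)))*(-132) = (-80 + (-31/38 - 55/51))*(-132) = (-80 - 3671/1938)*(-132) = -158711/1938*(-132) = 3491642/323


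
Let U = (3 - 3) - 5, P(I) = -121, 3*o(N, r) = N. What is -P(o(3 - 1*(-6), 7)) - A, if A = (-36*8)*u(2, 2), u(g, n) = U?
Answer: -1319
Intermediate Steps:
o(N, r) = N/3
U = -5 (U = 0 - 5 = -5)
u(g, n) = -5
A = 1440 (A = -36*8*(-5) = -288*(-5) = 1440)
-P(o(3 - 1*(-6), 7)) - A = -1*(-121) - 1*1440 = 121 - 1440 = -1319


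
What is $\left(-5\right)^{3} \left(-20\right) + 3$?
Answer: $2503$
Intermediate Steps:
$\left(-5\right)^{3} \left(-20\right) + 3 = \left(-125\right) \left(-20\right) + 3 = 2500 + 3 = 2503$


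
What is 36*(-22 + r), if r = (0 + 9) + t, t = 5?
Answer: -288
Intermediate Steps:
r = 14 (r = (0 + 9) + 5 = 9 + 5 = 14)
36*(-22 + r) = 36*(-22 + 14) = 36*(-8) = -288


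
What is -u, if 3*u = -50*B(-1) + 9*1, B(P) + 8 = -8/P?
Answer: -3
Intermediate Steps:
B(P) = -8 - 8/P
u = 3 (u = (-50*(-8 - 8/(-1)) + 9*1)/3 = (-50*(-8 - 8*(-1)) + 9)/3 = (-50*(-8 + 8) + 9)/3 = (-50*0 + 9)/3 = (0 + 9)/3 = (1/3)*9 = 3)
-u = -1*3 = -3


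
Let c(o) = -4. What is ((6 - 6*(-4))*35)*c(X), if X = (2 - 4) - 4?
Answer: -4200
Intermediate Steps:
X = -6 (X = -2 - 4 = -6)
((6 - 6*(-4))*35)*c(X) = ((6 - 6*(-4))*35)*(-4) = ((6 + 24)*35)*(-4) = (30*35)*(-4) = 1050*(-4) = -4200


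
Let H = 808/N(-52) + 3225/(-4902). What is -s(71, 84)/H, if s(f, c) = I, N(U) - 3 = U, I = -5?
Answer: -9310/31929 ≈ -0.29158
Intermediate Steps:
N(U) = 3 + U
s(f, c) = -5
H = -31929/1862 (H = 808/(3 - 52) + 3225/(-4902) = 808/(-49) + 3225*(-1/4902) = 808*(-1/49) - 25/38 = -808/49 - 25/38 = -31929/1862 ≈ -17.148)
-s(71, 84)/H = -(-5)/(-31929/1862) = -(-5)*(-1862)/31929 = -1*9310/31929 = -9310/31929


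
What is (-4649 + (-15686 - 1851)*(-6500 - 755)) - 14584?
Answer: 127211702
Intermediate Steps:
(-4649 + (-15686 - 1851)*(-6500 - 755)) - 14584 = (-4649 - 17537*(-7255)) - 14584 = (-4649 + 127230935) - 14584 = 127226286 - 14584 = 127211702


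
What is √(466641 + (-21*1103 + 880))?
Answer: √444358 ≈ 666.60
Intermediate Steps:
√(466641 + (-21*1103 + 880)) = √(466641 + (-23163 + 880)) = √(466641 - 22283) = √444358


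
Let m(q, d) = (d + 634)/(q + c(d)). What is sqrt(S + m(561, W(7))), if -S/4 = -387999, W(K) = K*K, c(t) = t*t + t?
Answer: sqrt(14070585584029)/3011 ≈ 1245.8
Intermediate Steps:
c(t) = t + t**2 (c(t) = t**2 + t = t + t**2)
W(K) = K**2
m(q, d) = (634 + d)/(q + d*(1 + d)) (m(q, d) = (d + 634)/(q + d*(1 + d)) = (634 + d)/(q + d*(1 + d)))
S = 1551996 (S = -4*(-387999) = 1551996)
sqrt(S + m(561, W(7))) = sqrt(1551996 + (634 + 7**2)/(561 + 7**2*(1 + 7**2))) = sqrt(1551996 + (634 + 49)/(561 + 49*(1 + 49))) = sqrt(1551996 + 683/(561 + 49*50)) = sqrt(1551996 + 683/(561 + 2450)) = sqrt(1551996 + 683/3011) = sqrt(4673060639/3011) = sqrt(14070585584029)/3011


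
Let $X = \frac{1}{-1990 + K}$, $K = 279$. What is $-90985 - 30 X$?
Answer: $- \frac{155675305}{1711} \approx -90985.0$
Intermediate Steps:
$X = - \frac{1}{1711}$ ($X = \frac{1}{-1990 + 279} = \frac{1}{-1711} = - \frac{1}{1711} \approx -0.00058445$)
$-90985 - 30 X = -90985 - 30 \left(- \frac{1}{1711}\right) = -90985 - - \frac{30}{1711} = -90985 + \frac{30}{1711} = - \frac{155675305}{1711}$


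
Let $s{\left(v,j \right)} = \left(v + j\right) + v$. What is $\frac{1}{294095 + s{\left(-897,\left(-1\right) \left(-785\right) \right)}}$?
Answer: $\frac{1}{293086} \approx 3.412 \cdot 10^{-6}$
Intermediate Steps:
$s{\left(v,j \right)} = j + 2 v$ ($s{\left(v,j \right)} = \left(j + v\right) + v = j + 2 v$)
$\frac{1}{294095 + s{\left(-897,\left(-1\right) \left(-785\right) \right)}} = \frac{1}{294095 + \left(\left(-1\right) \left(-785\right) + 2 \left(-897\right)\right)} = \frac{1}{294095 + \left(785 - 1794\right)} = \frac{1}{294095 - 1009} = \frac{1}{293086}$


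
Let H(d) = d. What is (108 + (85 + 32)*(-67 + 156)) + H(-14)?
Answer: 10507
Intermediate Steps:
(108 + (85 + 32)*(-67 + 156)) + H(-14) = (108 + (85 + 32)*(-67 + 156)) - 14 = (108 + 117*89) - 14 = (108 + 10413) - 14 = 10521 - 14 = 10507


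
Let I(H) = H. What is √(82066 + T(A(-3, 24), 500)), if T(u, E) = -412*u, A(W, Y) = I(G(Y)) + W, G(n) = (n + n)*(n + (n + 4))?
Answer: 5*I*√37802 ≈ 972.14*I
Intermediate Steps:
G(n) = 2*n*(4 + 2*n) (G(n) = (2*n)*(n + (4 + n)) = (2*n)*(4 + 2*n) = 2*n*(4 + 2*n))
A(W, Y) = W + 4*Y*(2 + Y) (A(W, Y) = 4*Y*(2 + Y) + W = W + 4*Y*(2 + Y))
√(82066 + T(A(-3, 24), 500)) = √(82066 - 412*(-3 + 4*24*(2 + 24))) = √(82066 - 412*(-3 + 4*24*26)) = √(82066 - 412*(-3 + 2496)) = √(82066 - 412*2493) = √(82066 - 1027116) = √(-945050) = 5*I*√37802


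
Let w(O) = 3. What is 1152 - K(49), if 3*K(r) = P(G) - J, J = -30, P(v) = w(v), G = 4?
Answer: 1141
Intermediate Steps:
P(v) = 3
K(r) = 11 (K(r) = (3 - 1*(-30))/3 = (3 + 30)/3 = (⅓)*33 = 11)
1152 - K(49) = 1152 - 1*11 = 1152 - 11 = 1141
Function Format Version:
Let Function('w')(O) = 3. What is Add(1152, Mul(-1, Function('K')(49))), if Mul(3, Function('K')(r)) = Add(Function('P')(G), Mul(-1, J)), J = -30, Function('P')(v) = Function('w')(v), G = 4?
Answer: 1141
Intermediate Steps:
Function('P')(v) = 3
Function('K')(r) = 11 (Function('K')(r) = Mul(Rational(1, 3), Add(3, Mul(-1, -30))) = Mul(Rational(1, 3), Add(3, 30)) = Mul(Rational(1, 3), 33) = 11)
Add(1152, Mul(-1, Function('K')(49))) = Add(1152, Mul(-1, 11)) = Add(1152, -11) = 1141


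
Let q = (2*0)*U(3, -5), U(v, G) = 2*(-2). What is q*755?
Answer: 0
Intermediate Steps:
U(v, G) = -4
q = 0 (q = (2*0)*(-4) = 0*(-4) = 0)
q*755 = 0*755 = 0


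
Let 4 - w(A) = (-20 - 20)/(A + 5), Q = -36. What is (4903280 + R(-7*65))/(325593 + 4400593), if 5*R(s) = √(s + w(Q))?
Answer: 2451640/2363093 + I*√434651/732558830 ≈ 1.0375 + 8.9997e-7*I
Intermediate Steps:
w(A) = 4 + 40/(5 + A) (w(A) = 4 - (-20 - 20)/(A + 5) = 4 - (-40)/(5 + A) = 4 + 40/(5 + A))
R(s) = √(84/31 + s)/5 (R(s) = √(s + 4*(15 - 36)/(5 - 36))/5 = √(s + 4*(-21)/(-31))/5 = √(s + 4*(-1/31)*(-21))/5 = √(s + 84/31)/5 = √(84/31 + s)/5)
(4903280 + R(-7*65))/(325593 + 4400593) = (4903280 + √(2604 + 961*(-7*65))/155)/(325593 + 4400593) = (4903280 + √(2604 + 961*(-455))/155)/4726186 = (4903280 + √(2604 - 437255)/155)*(1/4726186) = (4903280 + √(-434651)/155)*(1/4726186) = (4903280 + (I*√434651)/155)*(1/4726186) = (4903280 + I*√434651/155)*(1/4726186) = 2451640/2363093 + I*√434651/732558830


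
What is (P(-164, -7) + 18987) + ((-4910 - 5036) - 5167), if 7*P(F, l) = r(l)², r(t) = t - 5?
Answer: 27262/7 ≈ 3894.6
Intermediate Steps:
r(t) = -5 + t
P(F, l) = (-5 + l)²/7
(P(-164, -7) + 18987) + ((-4910 - 5036) - 5167) = ((-5 - 7)²/7 + 18987) + ((-4910 - 5036) - 5167) = ((⅐)*(-12)² + 18987) + (-9946 - 5167) = ((⅐)*144 + 18987) - 15113 = (144/7 + 18987) - 15113 = 133053/7 - 15113 = 27262/7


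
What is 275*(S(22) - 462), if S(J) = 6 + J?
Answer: -119350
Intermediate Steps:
275*(S(22) - 462) = 275*((6 + 22) - 462) = 275*(28 - 462) = 275*(-434) = -119350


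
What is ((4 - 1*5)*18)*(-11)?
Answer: 198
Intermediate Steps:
((4 - 1*5)*18)*(-11) = ((4 - 5)*18)*(-11) = -1*18*(-11) = -18*(-11) = 198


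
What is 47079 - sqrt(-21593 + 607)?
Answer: 47079 - I*sqrt(20986) ≈ 47079.0 - 144.87*I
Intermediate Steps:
47079 - sqrt(-21593 + 607) = 47079 - sqrt(-20986) = 47079 - I*sqrt(20986)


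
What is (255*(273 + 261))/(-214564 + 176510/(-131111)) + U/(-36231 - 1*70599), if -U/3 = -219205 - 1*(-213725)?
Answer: -39496086090271/50088807201477 ≈ -0.78852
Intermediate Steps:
U = 16440 (U = -3*(-219205 - 1*(-213725)) = -3*(-219205 + 213725) = -3*(-5480) = 16440)
(255*(273 + 261))/(-214564 + 176510/(-131111)) + U/(-36231 - 1*70599) = (255*(273 + 261))/(-214564 + 176510/(-131111)) + 16440/(-36231 - 1*70599) = (255*534)/(-214564 + 176510*(-1/131111)) + 16440/(-36231 - 70599) = 136170/(-214564 - 176510/131111) + 16440/(-106830) = 136170/(-28131877114/131111) + 16440*(-1/106830) = 136170*(-131111/28131877114) - 548/3561 = -8926692435/14065938557 - 548/3561 = -39496086090271/50088807201477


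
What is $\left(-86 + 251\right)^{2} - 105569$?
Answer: $-78344$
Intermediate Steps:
$\left(-86 + 251\right)^{2} - 105569 = 165^{2} - 105569 = 27225 - 105569 = -78344$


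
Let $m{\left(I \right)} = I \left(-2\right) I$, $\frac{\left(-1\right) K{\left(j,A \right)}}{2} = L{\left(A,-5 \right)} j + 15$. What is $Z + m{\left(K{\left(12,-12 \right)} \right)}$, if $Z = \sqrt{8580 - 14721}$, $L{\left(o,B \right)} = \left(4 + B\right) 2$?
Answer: $-648 + i \sqrt{6141} \approx -648.0 + 78.365 i$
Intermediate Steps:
$L{\left(o,B \right)} = 8 + 2 B$
$K{\left(j,A \right)} = -30 + 4 j$ ($K{\left(j,A \right)} = - 2 \left(\left(8 + 2 \left(-5\right)\right) j + 15\right) = - 2 \left(\left(8 - 10\right) j + 15\right) = - 2 \left(- 2 j + 15\right) = - 2 \left(15 - 2 j\right) = -30 + 4 j$)
$Z = i \sqrt{6141}$ ($Z = \sqrt{-6141} = i \sqrt{6141} \approx 78.365 i$)
$m{\left(I \right)} = - 2 I^{2}$ ($m{\left(I \right)} = - 2 I I = - 2 I^{2}$)
$Z + m{\left(K{\left(12,-12 \right)} \right)} = i \sqrt{6141} - 2 \left(-30 + 4 \cdot 12\right)^{2} = i \sqrt{6141} - 2 \left(-30 + 48\right)^{2} = i \sqrt{6141} - 2 \cdot 18^{2} = i \sqrt{6141} - 648 = -648 + i \sqrt{6141}$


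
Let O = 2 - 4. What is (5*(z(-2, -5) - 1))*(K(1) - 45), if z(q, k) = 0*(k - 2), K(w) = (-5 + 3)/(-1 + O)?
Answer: 665/3 ≈ 221.67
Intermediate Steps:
O = -2
K(w) = 2/3 (K(w) = (-5 + 3)/(-1 - 2) = -2/(-3) = -2*(-1/3) = 2/3)
z(q, k) = 0 (z(q, k) = 0*(-2 + k) = 0)
(5*(z(-2, -5) - 1))*(K(1) - 45) = (5*(0 - 1))*(2/3 - 45) = (5*(-1))*(-133/3) = -5*(-133/3) = 665/3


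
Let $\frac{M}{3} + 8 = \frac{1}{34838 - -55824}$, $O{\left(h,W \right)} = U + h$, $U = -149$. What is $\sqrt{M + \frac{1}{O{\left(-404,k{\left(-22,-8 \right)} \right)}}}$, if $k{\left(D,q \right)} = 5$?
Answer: $\frac{i \sqrt{60331513127647762}}{50136086} \approx 4.8992 i$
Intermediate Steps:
$O{\left(h,W \right)} = -149 + h$
$M = - \frac{2175885}{90662}$ ($M = -24 + \frac{3}{34838 - -55824} = -24 + \frac{3}{34838 + 55824} = -24 + \frac{3}{90662} = - \frac{2175885}{90662} \approx -24.0$)
$\sqrt{M + \frac{1}{O{\left(-404,k{\left(-22,-8 \right)} \right)}}} = \sqrt{- \frac{2175885}{90662} + \frac{1}{-149 - 404}} = \sqrt{- \frac{2175885}{90662} + \frac{1}{-553}} = \sqrt{- \frac{2175885}{90662} - \frac{1}{553}} = \sqrt{- \frac{1203355067}{50136086}} = \frac{i \sqrt{60331513127647762}}{50136086}$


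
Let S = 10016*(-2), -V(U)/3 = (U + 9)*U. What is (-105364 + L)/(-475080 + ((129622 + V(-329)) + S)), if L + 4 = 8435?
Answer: 32311/227110 ≈ 0.14227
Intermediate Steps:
L = 8431 (L = -4 + 8435 = 8431)
V(U) = -3*U*(9 + U) (V(U) = -3*(U + 9)*U = -3*(9 + U)*U = -3*U*(9 + U))
S = -20032
(-105364 + L)/(-475080 + ((129622 + V(-329)) + S)) = (-105364 + 8431)/(-475080 + ((129622 - 3*(-329)*(9 - 329)) - 20032)) = -96933/(-475080 + ((129622 - 3*(-329)*(-320)) - 20032)) = -96933/(-475080 + ((129622 - 315840) - 20032)) = -96933/(-475080 + (-186218 - 20032)) = -96933/(-475080 - 206250) = -96933/(-681330) = -96933*(-1/681330) = 32311/227110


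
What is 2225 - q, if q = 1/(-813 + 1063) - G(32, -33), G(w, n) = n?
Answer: 547999/250 ≈ 2192.0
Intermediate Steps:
q = 8251/250 (q = 1/(-813 + 1063) - 1*(-33) = 1/250 + 33 = 8251/250 ≈ 33.004)
2225 - q = 2225 - 1*8251/250 = 2225 - 8251/250 = 547999/250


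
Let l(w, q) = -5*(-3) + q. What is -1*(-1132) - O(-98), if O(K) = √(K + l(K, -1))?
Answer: 1132 - 2*I*√21 ≈ 1132.0 - 9.1651*I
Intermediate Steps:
l(w, q) = 15 + q
O(K) = √(14 + K) (O(K) = √(K + (15 - 1)) = √(K + 14) = √(14 + K))
-1*(-1132) - O(-98) = -1*(-1132) - √(14 - 98) = 1132 - √(-84) = 1132 - 2*I*√21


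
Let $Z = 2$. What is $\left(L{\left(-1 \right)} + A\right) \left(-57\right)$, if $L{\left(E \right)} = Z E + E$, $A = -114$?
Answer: $6669$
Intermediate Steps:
$L{\left(E \right)} = 3 E$ ($L{\left(E \right)} = 2 E + E = 3 E$)
$\left(L{\left(-1 \right)} + A\right) \left(-57\right) = \left(3 \left(-1\right) - 114\right) \left(-57\right) = \left(-3 - 114\right) \left(-57\right) = \left(-117\right) \left(-57\right) = 6669$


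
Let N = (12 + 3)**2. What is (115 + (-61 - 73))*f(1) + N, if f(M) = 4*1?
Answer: 149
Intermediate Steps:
f(M) = 4
N = 225 (N = 15**2 = 225)
(115 + (-61 - 73))*f(1) + N = (115 + (-61 - 73))*4 + 225 = (115 - 134)*4 + 225 = -19*4 + 225 = -76 + 225 = 149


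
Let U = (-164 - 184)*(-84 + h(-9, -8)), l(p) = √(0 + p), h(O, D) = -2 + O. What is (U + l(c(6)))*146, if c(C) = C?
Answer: 4826760 + 146*√6 ≈ 4.8271e+6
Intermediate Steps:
l(p) = √p
U = 33060 (U = (-164 - 184)*(-84 + (-2 - 9)) = -348*(-84 - 11) = -348*(-95) = 33060)
(U + l(c(6)))*146 = (33060 + √6)*146 = 4826760 + 146*√6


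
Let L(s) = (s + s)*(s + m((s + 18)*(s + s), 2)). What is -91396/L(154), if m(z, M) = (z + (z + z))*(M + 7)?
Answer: -22849/110148962 ≈ -0.00020744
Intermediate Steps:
m(z, M) = 3*z*(7 + M) (m(z, M) = (z + 2*z)*(7 + M) = (3*z)*(7 + M) = 3*z*(7 + M))
L(s) = 2*s*(s + 54*s*(18 + s)) (L(s) = (s + s)*(s + 3*((s + 18)*(s + s))*(7 + 2)) = (2*s)*(s + 3*((18 + s)*(2*s))*9) = (2*s)*(s + 3*(2*s*(18 + s))*9) = (2*s)*(s + 54*s*(18 + s)) = 2*s*(s + 54*s*(18 + s)))
-91396/L(154) = -91396*1/(23716*(1946 + 108*154)) = -91396*1/(23716*(1946 + 16632)) = -91396/(23716*18578) = -91396/440595848 = -91396*1/440595848 = -22849/110148962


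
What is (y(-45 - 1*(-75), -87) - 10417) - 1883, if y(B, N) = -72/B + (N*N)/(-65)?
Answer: -161445/13 ≈ -12419.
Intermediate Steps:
y(B, N) = -72/B - N²/65 (y(B, N) = -72/B + N²*(-1/65) = -72/B - N²/65)
(y(-45 - 1*(-75), -87) - 10417) - 1883 = ((-72/(-45 - 1*(-75)) - 1/65*(-87)²) - 10417) - 1883 = ((-72/(-45 + 75) - 1/65*7569) - 10417) - 1883 = ((-72/30 - 7569/65) - 10417) - 1883 = ((-72*1/30 - 7569/65) - 10417) - 1883 = ((-12/5 - 7569/65) - 10417) - 1883 = (-1545/13 - 10417) - 1883 = -136966/13 - 1883 = -161445/13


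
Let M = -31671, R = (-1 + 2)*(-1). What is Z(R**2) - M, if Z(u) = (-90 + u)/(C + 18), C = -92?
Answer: 2343743/74 ≈ 31672.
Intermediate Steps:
R = -1 (R = 1*(-1) = -1)
Z(u) = 45/37 - u/74 (Z(u) = (-90 + u)/(-92 + 18) = (-90 + u)/(-74) = (-90 + u)*(-1/74) = 45/37 - u/74)
Z(R**2) - M = (45/37 - 1/74*(-1)**2) - 1*(-31671) = (45/37 - 1/74*1) + 31671 = (45/37 - 1/74) + 31671 = 89/74 + 31671 = 2343743/74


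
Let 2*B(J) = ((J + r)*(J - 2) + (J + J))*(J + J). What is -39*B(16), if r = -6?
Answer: -107328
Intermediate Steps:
B(J) = J*(2*J + (-6 + J)*(-2 + J)) (B(J) = (((J - 6)*(J - 2) + (J + J))*(J + J))/2 = (((-6 + J)*(-2 + J) + 2*J)*(2*J))/2 = ((2*J + (-6 + J)*(-2 + J))*(2*J))/2 = (2*J*(2*J + (-6 + J)*(-2 + J)))/2 = J*(2*J + (-6 + J)*(-2 + J)))
-39*B(16) = -624*(12 + 16² - 6*16) = -624*(12 + 256 - 96) = -624*172 = -39*2752 = -107328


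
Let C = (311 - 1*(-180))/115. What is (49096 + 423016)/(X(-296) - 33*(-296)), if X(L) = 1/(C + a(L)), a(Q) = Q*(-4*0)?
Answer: 231806992/4796203 ≈ 48.331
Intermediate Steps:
C = 491/115 (C = (311 + 180)*(1/115) = 491*(1/115) = 491/115 ≈ 4.2696)
a(Q) = 0 (a(Q) = Q*0 = 0)
X(L) = 115/491 (X(L) = 1/(491/115 + 0) = 1/(491/115) = 115/491)
(49096 + 423016)/(X(-296) - 33*(-296)) = (49096 + 423016)/(115/491 - 33*(-296)) = 472112/(115/491 + 9768) = 472112/(4796203/491) = 472112*(491/4796203) = 231806992/4796203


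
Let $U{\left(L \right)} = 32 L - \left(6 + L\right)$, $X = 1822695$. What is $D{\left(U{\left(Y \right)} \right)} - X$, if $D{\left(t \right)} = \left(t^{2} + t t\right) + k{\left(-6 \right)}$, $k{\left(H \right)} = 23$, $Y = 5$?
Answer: $-1778270$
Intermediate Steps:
$U{\left(L \right)} = -6 + 31 L$
$D{\left(t \right)} = 23 + 2 t^{2}$ ($D{\left(t \right)} = \left(t^{2} + t t\right) + 23 = \left(t^{2} + t^{2}\right) + 23 = 2 t^{2} + 23 = 23 + 2 t^{2}$)
$D{\left(U{\left(Y \right)} \right)} - X = \left(23 + 2 \left(-6 + 31 \cdot 5\right)^{2}\right) - 1822695 = \left(23 + 2 \left(-6 + 155\right)^{2}\right) - 1822695 = \left(23 + 2 \cdot 149^{2}\right) - 1822695 = \left(23 + 2 \cdot 22201\right) - 1822695 = \left(23 + 44402\right) - 1822695 = 44425 - 1822695 = -1778270$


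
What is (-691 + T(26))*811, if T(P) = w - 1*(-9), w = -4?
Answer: -556346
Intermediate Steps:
T(P) = 5 (T(P) = -4 - 1*(-9) = -4 + 9 = 5)
(-691 + T(26))*811 = (-691 + 5)*811 = -686*811 = -556346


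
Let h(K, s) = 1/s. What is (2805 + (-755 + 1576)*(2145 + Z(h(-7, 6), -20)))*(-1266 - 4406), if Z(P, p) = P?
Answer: -30015999956/3 ≈ -1.0005e+10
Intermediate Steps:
(2805 + (-755 + 1576)*(2145 + Z(h(-7, 6), -20)))*(-1266 - 4406) = (2805 + (-755 + 1576)*(2145 + 1/6))*(-1266 - 4406) = (2805 + 821*(2145 + ⅙))*(-5672) = (2805 + 821*(12871/6))*(-5672) = (2805 + 10567091/6)*(-5672) = (10583921/6)*(-5672) = -30015999956/3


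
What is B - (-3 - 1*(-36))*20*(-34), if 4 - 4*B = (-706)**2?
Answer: -102168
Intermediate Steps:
B = -124608 (B = 1 - 1/4*(-706)**2 = 1 - 1/4*498436 = 1 - 124609 = -124608)
B - (-3 - 1*(-36))*20*(-34) = -124608 - (-3 - 1*(-36))*20*(-34) = -124608 - (-3 + 36)*20*(-34) = -124608 - 33*20*(-34) = -124608 - 660*(-34) = -124608 - 1*(-22440) = -124608 + 22440 = -102168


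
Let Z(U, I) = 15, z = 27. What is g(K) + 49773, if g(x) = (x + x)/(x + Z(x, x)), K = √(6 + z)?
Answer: 1592725/32 + 5*√33/32 ≈ 49774.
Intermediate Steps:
K = √33 (K = √(6 + 27) = √33 ≈ 5.7446)
g(x) = 2*x/(15 + x) (g(x) = (x + x)/(x + 15) = (2*x)/(15 + x) = 2*x/(15 + x))
g(K) + 49773 = 2*√33/(15 + √33) + 49773 = 49773 + 2*√33/(15 + √33)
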